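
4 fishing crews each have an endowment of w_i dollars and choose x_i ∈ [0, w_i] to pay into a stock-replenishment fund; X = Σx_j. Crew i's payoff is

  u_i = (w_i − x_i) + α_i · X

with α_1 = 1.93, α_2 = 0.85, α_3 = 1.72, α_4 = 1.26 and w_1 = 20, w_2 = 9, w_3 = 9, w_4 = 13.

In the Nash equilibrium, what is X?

∂u_i/∂x_i = α_i − 1, so crew i contributes w_i if α_i > 1, else 0.
α_i > 1 for i ∈ {1, 3, 4}; NE contributions (20, 0, 9, 13), X = 42.

42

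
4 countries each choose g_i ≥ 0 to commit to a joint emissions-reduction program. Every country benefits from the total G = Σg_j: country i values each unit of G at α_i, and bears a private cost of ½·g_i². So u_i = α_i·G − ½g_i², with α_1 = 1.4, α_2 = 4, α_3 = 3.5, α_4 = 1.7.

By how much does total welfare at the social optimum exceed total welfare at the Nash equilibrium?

128.91

Country i's FOC: ∂u_i/∂g_i = α_i − g_i = 0, so g_i* = α_i.
NE contributions = (1.4, 4, 3.5, 1.7); G = 10.6.
W^NE = (Σα)·G − ½Σα_i² = 10.6² − ½·33.1 = 95.81.
Planner sets g_i = Σα_j = 10.6 for every i, so G^SO = 4·10.6 = 42.4.
W^SO = (Σα)·G^SO − ½·4·(Σα)² = (4/2)·10.6² = 224.72.
Deadweight loss = W^SO − W^NE = 128.91.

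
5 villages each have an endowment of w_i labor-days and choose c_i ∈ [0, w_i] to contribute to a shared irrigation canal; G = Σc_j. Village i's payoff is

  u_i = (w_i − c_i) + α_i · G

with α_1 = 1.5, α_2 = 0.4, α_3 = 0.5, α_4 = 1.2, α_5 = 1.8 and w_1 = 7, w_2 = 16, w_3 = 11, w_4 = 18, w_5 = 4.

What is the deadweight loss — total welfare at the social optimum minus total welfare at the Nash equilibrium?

118.8

∂u_i/∂c_i = α_i − 1, so village i contributes w_i if α_i > 1, else 0.
α_i > 1 for i ∈ {1, 4, 5}; NE contributions (7, 0, 0, 18, 4), G = 29.
W^NE = Σw_i − G^NE + (Σα_i)·G^NE = 56 + 4.4·29 = 183.6.
Planner: ∂(Σu_j)/∂c_i = Σα_j − 1 = 4.4 > 0, so everyone contributes w_i; G^SO = 56, W^SO = 56 + 4.4·56 = 302.4.
Deadweight loss = 118.8.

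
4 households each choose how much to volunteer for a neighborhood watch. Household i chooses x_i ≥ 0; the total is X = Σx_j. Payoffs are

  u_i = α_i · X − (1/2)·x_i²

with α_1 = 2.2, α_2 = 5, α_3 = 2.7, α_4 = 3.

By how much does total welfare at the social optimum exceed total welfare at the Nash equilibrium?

Household i's FOC: ∂u_i/∂x_i = α_i − x_i = 0, so x_i* = α_i.
NE contributions = (2.2, 5, 2.7, 3); X = 12.9.
W^NE = (Σα)·X − ½Σα_i² = 12.9² − ½·46.13 = 143.345.
Planner sets x_i = Σα_j = 12.9 for every i, so X^SO = 4·12.9 = 51.6.
W^SO = (Σα)·X^SO − ½·4·(Σα)² = (4/2)·12.9² = 332.82.
Deadweight loss = W^SO − W^NE = 189.475.

189.475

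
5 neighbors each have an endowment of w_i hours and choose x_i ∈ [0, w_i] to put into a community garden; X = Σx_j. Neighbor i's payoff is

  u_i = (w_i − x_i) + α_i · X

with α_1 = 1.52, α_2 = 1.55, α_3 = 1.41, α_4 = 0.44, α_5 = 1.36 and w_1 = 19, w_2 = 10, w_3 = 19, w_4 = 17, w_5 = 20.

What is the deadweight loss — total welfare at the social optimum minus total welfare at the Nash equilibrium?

∂u_i/∂x_i = α_i − 1, so neighbor i contributes w_i if α_i > 1, else 0.
α_i > 1 for i ∈ {1, 2, 3, 5}; NE contributions (19, 10, 19, 0, 20), X = 68.
W^NE = Σw_i − X^NE + (Σα_i)·X^NE = 85 + 5.28·68 = 444.04.
Planner: ∂(Σu_j)/∂x_i = Σα_j − 1 = 5.28 > 0, so everyone contributes w_i; X^SO = 85, W^SO = 85 + 5.28·85 = 533.8.
Deadweight loss = 89.76.

89.76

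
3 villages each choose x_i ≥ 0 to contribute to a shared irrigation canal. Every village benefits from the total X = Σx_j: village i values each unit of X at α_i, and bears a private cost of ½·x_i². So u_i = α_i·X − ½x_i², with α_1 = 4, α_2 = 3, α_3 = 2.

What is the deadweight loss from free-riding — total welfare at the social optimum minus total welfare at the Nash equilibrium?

Village i's FOC: ∂u_i/∂x_i = α_i − x_i = 0, so x_i* = α_i.
NE contributions = (4, 3, 2); X = 9.
W^NE = (Σα)·X − ½Σα_i² = 9² − ½·29 = 66.5.
Planner sets x_i = Σα_j = 9 for every i, so X^SO = 3·9 = 27.
W^SO = (Σα)·X^SO − ½·3·(Σα)² = (3/2)·9² = 121.5.
Deadweight loss = W^SO − W^NE = 55.

55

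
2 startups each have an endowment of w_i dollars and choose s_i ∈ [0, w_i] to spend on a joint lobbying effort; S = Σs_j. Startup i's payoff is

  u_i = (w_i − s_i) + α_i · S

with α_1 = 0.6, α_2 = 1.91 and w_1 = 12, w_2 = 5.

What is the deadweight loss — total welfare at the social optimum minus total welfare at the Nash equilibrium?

18.12

∂u_i/∂s_i = α_i − 1, so startup i contributes w_i if α_i > 1, else 0.
α_i > 1 for i ∈ {2}; NE contributions (0, 5), S = 5.
W^NE = Σw_i − S^NE + (Σα_i)·S^NE = 17 + 1.51·5 = 24.55.
Planner: ∂(Σu_j)/∂s_i = Σα_j − 1 = 1.51 > 0, so everyone contributes w_i; S^SO = 17, W^SO = 17 + 1.51·17 = 42.67.
Deadweight loss = 18.12.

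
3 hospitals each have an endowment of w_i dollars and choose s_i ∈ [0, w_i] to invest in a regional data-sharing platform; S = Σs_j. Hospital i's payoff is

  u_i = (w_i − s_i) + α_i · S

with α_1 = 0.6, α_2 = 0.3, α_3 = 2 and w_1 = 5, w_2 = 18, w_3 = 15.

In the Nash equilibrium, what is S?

15

∂u_i/∂s_i = α_i − 1, so hospital i contributes w_i if α_i > 1, else 0.
α_i > 1 for i ∈ {3}; NE contributions (0, 0, 15), S = 15.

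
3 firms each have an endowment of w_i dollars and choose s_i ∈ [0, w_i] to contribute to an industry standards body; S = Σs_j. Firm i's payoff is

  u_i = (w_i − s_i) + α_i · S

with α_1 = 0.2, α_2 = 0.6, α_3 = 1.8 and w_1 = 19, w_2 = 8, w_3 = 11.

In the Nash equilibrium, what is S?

∂u_i/∂s_i = α_i − 1, so firm i contributes w_i if α_i > 1, else 0.
α_i > 1 for i ∈ {3}; NE contributions (0, 0, 11), S = 11.

11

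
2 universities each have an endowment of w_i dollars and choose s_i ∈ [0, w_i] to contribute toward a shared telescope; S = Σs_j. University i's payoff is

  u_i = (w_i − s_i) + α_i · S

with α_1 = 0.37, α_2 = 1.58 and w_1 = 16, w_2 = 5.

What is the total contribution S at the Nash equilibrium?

∂u_i/∂s_i = α_i − 1, so university i contributes w_i if α_i > 1, else 0.
α_i > 1 for i ∈ {2}; NE contributions (0, 5), S = 5.

5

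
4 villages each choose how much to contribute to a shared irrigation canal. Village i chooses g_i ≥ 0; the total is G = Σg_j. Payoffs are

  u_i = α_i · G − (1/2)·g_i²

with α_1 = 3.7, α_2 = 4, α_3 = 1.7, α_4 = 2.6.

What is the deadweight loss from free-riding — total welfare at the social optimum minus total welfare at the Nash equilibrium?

163.67

Village i's FOC: ∂u_i/∂g_i = α_i − g_i = 0, so g_i* = α_i.
NE contributions = (3.7, 4, 1.7, 2.6); G = 12.
W^NE = (Σα)·G − ½Σα_i² = 12² − ½·39.34 = 124.33.
Planner sets g_i = Σα_j = 12 for every i, so G^SO = 4·12 = 48.
W^SO = (Σα)·G^SO − ½·4·(Σα)² = (4/2)·12² = 288.
Deadweight loss = W^SO − W^NE = 163.67.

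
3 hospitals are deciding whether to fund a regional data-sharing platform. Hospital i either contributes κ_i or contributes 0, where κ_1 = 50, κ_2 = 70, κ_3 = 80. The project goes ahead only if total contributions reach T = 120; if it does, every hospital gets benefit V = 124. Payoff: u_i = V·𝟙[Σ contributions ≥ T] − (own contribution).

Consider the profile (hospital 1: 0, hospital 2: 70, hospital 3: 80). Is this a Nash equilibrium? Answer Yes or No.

Total = 150 ≥ 120: provided.
Hospital 1 (pledges 0, payoff 124): pledging 50 → total 200, payoff 74. No gain.
Hospital 2 (pledges 70, payoff 54): dropping to 0 → total 80, payoff 0. No gain.
Hospital 3 (pledges 80, payoff 44): dropping to 0 → total 70, payoff 0. No gain.

Yes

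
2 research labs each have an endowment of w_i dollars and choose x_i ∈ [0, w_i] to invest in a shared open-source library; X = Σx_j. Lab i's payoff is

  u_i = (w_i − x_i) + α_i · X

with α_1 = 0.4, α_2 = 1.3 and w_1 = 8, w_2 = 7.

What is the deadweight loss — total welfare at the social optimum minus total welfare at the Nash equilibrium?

∂u_i/∂x_i = α_i − 1, so lab i contributes w_i if α_i > 1, else 0.
α_i > 1 for i ∈ {2}; NE contributions (0, 7), X = 7.
W^NE = Σw_i − X^NE + (Σα_i)·X^NE = 15 + 0.7·7 = 19.9.
Planner: ∂(Σu_j)/∂x_i = Σα_j − 1 = 0.7 > 0, so everyone contributes w_i; X^SO = 15, W^SO = 15 + 0.7·15 = 25.5.
Deadweight loss = 5.6.

5.6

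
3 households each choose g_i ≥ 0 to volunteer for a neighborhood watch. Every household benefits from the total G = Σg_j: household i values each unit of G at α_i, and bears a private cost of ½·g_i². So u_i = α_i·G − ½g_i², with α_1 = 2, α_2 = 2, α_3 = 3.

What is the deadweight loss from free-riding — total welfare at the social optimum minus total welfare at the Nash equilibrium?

33

Household i's FOC: ∂u_i/∂g_i = α_i − g_i = 0, so g_i* = α_i.
NE contributions = (2, 2, 3); G = 7.
W^NE = (Σα)·G − ½Σα_i² = 7² − ½·17 = 40.5.
Planner sets g_i = Σα_j = 7 for every i, so G^SO = 3·7 = 21.
W^SO = (Σα)·G^SO − ½·3·(Σα)² = (3/2)·7² = 73.5.
Deadweight loss = W^SO − W^NE = 33.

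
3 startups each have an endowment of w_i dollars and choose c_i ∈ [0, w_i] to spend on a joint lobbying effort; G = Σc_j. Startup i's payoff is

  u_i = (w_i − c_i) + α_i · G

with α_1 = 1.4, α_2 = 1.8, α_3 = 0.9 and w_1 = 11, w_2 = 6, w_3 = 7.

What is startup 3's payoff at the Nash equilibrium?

∂u_i/∂c_i = α_i − 1, so startup i contributes w_i if α_i > 1, else 0.
α_i > 1 for i ∈ {1, 2}; NE contributions (11, 6, 0), G = 17.
u_3 = (7 − 0) + 0.9·17 = 22.3.

22.3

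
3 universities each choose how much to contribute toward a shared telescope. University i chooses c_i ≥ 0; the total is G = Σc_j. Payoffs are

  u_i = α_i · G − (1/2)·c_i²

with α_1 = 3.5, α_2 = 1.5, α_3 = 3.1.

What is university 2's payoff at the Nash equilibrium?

11.025

University i's FOC: ∂u_i/∂c_i = α_i − c_i = 0, so c_i* = α_i.
NE contributions = (3.5, 1.5, 3.1); G = 8.1.
u_2 = α_2·G − ½·(c_2)² = 1.5·8.1 − ½·1.5² = 11.025.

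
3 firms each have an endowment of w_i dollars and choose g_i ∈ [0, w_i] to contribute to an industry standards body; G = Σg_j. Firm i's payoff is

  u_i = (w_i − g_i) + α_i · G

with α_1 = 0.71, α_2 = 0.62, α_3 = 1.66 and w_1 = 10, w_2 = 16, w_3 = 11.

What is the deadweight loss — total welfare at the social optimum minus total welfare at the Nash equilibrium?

∂u_i/∂g_i = α_i − 1, so firm i contributes w_i if α_i > 1, else 0.
α_i > 1 for i ∈ {3}; NE contributions (0, 0, 11), G = 11.
W^NE = Σw_i − G^NE + (Σα_i)·G^NE = 37 + 1.99·11 = 58.89.
Planner: ∂(Σu_j)/∂g_i = Σα_j − 1 = 1.99 > 0, so everyone contributes w_i; G^SO = 37, W^SO = 37 + 1.99·37 = 110.63.
Deadweight loss = 51.74.

51.74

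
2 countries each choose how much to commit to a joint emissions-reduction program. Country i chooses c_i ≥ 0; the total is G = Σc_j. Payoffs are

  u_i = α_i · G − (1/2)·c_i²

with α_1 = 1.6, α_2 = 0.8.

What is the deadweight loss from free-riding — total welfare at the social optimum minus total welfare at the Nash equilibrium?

1.6

Country i's FOC: ∂u_i/∂c_i = α_i − c_i = 0, so c_i* = α_i.
NE contributions = (1.6, 0.8); G = 2.4.
W^NE = (Σα)·G − ½Σα_i² = 2.4² − ½·3.2 = 4.16.
Planner sets c_i = Σα_j = 2.4 for every i, so G^SO = 2·2.4 = 4.8.
W^SO = (Σα)·G^SO − ½·2·(Σα)² = (2/2)·2.4² = 5.76.
Deadweight loss = W^SO − W^NE = 1.6.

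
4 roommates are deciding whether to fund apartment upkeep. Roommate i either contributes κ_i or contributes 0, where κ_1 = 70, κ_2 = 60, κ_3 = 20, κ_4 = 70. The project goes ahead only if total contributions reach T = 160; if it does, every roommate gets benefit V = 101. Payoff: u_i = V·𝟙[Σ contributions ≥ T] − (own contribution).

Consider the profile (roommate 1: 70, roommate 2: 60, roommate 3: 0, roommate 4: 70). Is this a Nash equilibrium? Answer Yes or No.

Yes

Total = 200 ≥ 160: provided.
Roommate 1 (pledges 70, payoff 31): dropping to 0 → total 130, payoff 0. No gain.
Roommate 2 (pledges 60, payoff 41): dropping to 0 → total 140, payoff 0. No gain.
Roommate 3 (pledges 0, payoff 101): pledging 20 → total 220, payoff 81. No gain.
Roommate 4 (pledges 70, payoff 31): dropping to 0 → total 130, payoff 0. No gain.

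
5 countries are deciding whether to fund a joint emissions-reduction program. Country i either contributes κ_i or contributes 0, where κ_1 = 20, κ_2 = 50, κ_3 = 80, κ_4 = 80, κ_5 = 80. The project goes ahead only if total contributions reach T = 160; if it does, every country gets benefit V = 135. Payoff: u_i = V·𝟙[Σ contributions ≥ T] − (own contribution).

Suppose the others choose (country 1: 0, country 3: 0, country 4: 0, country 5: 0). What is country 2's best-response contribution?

Others' total = 0. Even contributing 50 gives 50 < 160: no benefit either way.
Best response: 0.

0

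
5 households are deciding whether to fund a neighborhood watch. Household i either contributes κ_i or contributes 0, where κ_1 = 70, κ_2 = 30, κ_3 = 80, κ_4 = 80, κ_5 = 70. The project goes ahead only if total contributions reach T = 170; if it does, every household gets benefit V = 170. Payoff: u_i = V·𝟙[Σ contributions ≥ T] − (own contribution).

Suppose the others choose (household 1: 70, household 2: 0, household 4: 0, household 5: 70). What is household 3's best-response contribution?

80

Others' total = 140. Contributing 80 brings total to 220 ≥ 170: gain V − κ_3 = 90.
Best response: 80.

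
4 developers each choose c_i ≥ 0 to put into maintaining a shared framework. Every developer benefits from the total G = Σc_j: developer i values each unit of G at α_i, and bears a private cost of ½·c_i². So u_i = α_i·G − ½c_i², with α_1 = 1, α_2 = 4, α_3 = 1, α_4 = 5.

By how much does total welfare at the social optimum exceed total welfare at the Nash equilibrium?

Developer i's FOC: ∂u_i/∂c_i = α_i − c_i = 0, so c_i* = α_i.
NE contributions = (1, 4, 1, 5); G = 11.
W^NE = (Σα)·G − ½Σα_i² = 11² − ½·43 = 99.5.
Planner sets c_i = Σα_j = 11 for every i, so G^SO = 4·11 = 44.
W^SO = (Σα)·G^SO − ½·4·(Σα)² = (4/2)·11² = 242.
Deadweight loss = W^SO − W^NE = 142.5.

142.5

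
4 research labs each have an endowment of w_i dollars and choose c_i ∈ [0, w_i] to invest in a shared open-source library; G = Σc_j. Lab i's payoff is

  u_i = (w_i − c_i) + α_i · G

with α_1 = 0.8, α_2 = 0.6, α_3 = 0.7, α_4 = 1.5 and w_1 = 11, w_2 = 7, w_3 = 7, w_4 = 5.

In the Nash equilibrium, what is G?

5

∂u_i/∂c_i = α_i − 1, so lab i contributes w_i if α_i > 1, else 0.
α_i > 1 for i ∈ {4}; NE contributions (0, 0, 0, 5), G = 5.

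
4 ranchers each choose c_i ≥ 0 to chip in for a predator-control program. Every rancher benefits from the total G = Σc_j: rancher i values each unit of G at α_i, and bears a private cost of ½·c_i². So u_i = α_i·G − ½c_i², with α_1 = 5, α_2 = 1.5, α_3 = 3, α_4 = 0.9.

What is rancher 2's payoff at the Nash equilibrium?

Rancher i's FOC: ∂u_i/∂c_i = α_i − c_i = 0, so c_i* = α_i.
NE contributions = (5, 1.5, 3, 0.9); G = 10.4.
u_2 = α_2·G − ½·(c_2)² = 1.5·10.4 − ½·1.5² = 14.475.

14.475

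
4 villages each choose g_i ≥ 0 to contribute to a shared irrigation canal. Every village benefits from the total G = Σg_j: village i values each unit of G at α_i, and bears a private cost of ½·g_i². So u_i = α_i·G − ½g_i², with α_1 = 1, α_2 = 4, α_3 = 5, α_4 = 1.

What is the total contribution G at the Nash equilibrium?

11

Village i's FOC: ∂u_i/∂g_i = α_i − g_i = 0, so g_i* = α_i.
NE contributions = (1, 4, 5, 1); G = 11.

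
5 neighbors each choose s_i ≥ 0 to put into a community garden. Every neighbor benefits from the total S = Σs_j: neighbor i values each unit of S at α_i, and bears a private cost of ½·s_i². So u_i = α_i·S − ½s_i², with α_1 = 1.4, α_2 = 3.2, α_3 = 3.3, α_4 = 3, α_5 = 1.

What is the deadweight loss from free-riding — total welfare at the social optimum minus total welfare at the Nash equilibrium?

Neighbor i's FOC: ∂u_i/∂s_i = α_i − s_i = 0, so s_i* = α_i.
NE contributions = (1.4, 3.2, 3.3, 3, 1); S = 11.9.
W^NE = (Σα)·S − ½Σα_i² = 11.9² − ½·33.09 = 125.065.
Planner sets s_i = Σα_j = 11.9 for every i, so S^SO = 5·11.9 = 59.5.
W^SO = (Σα)·S^SO − ½·5·(Σα)² = (5/2)·11.9² = 354.025.
Deadweight loss = W^SO − W^NE = 228.96.

228.96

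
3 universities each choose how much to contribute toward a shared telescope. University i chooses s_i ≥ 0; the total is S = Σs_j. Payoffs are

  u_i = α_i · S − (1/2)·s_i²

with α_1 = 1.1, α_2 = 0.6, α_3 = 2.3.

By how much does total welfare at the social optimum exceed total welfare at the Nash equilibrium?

University i's FOC: ∂u_i/∂s_i = α_i − s_i = 0, so s_i* = α_i.
NE contributions = (1.1, 0.6, 2.3); S = 4.
W^NE = (Σα)·S − ½Σα_i² = 4² − ½·6.86 = 12.57.
Planner sets s_i = Σα_j = 4 for every i, so S^SO = 3·4 = 12.
W^SO = (Σα)·S^SO − ½·3·(Σα)² = (3/2)·4² = 24.
Deadweight loss = W^SO − W^NE = 11.43.

11.43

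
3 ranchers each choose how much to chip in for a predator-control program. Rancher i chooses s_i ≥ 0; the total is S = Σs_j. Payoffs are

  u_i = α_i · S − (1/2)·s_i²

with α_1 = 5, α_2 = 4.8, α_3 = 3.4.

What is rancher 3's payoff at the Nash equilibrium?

Rancher i's FOC: ∂u_i/∂s_i = α_i − s_i = 0, so s_i* = α_i.
NE contributions = (5, 4.8, 3.4); S = 13.2.
u_3 = α_3·S − ½·(s_3)² = 3.4·13.2 − ½·3.4² = 39.1.

39.1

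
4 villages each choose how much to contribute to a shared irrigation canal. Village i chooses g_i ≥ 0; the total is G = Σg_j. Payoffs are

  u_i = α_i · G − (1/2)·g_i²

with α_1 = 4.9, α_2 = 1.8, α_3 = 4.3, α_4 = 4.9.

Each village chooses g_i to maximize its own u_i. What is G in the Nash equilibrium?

Village i's FOC: ∂u_i/∂g_i = α_i − g_i = 0, so g_i* = α_i.
NE contributions = (4.9, 1.8, 4.3, 4.9); G = 15.9.

15.9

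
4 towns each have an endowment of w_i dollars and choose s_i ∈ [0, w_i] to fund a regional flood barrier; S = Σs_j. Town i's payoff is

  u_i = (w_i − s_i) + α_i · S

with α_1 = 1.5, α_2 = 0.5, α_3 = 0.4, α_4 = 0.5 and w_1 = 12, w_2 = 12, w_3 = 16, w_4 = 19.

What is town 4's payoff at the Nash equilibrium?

∂u_i/∂s_i = α_i − 1, so town i contributes w_i if α_i > 1, else 0.
α_i > 1 for i ∈ {1}; NE contributions (12, 0, 0, 0), S = 12.
u_4 = (19 − 0) + 0.5·12 = 25.

25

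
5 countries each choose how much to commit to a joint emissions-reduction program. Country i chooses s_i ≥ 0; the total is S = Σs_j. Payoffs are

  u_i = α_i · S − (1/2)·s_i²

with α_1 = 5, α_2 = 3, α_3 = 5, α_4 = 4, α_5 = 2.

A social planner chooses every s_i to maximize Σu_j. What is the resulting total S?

95

Planner FOC: ∂(Σu_j)/∂s_i = (Σα_j) − s_i = 0, so s_i^SO = Σα_j = 19 for every i; S^SO = 95.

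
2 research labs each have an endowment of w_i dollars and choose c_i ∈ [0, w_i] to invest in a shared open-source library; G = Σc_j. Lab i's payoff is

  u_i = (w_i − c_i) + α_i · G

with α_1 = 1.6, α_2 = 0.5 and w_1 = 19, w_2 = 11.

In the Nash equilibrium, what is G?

∂u_i/∂c_i = α_i − 1, so lab i contributes w_i if α_i > 1, else 0.
α_i > 1 for i ∈ {1}; NE contributions (19, 0), G = 19.

19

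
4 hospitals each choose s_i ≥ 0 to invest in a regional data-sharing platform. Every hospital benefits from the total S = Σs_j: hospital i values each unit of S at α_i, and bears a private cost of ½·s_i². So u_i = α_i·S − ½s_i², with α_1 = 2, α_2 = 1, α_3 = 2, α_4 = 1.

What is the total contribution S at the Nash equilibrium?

6

Hospital i's FOC: ∂u_i/∂s_i = α_i − s_i = 0, so s_i* = α_i.
NE contributions = (2, 1, 2, 1); S = 6.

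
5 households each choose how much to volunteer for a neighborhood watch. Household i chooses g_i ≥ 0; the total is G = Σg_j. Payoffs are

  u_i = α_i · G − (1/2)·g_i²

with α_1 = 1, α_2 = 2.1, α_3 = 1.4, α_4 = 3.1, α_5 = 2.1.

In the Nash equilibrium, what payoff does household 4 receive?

25.265

Household i's FOC: ∂u_i/∂g_i = α_i − g_i = 0, so g_i* = α_i.
NE contributions = (1, 2.1, 1.4, 3.1, 2.1); G = 9.7.
u_4 = α_4·G − ½·(g_4)² = 3.1·9.7 − ½·3.1² = 25.265.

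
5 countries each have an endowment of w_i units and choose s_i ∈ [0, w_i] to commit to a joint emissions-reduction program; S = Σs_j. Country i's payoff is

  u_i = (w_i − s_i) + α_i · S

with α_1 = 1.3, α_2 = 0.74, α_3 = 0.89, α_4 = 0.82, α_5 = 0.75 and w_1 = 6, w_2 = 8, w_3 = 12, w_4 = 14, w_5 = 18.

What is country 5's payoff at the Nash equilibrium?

∂u_i/∂s_i = α_i − 1, so country i contributes w_i if α_i > 1, else 0.
α_i > 1 for i ∈ {1}; NE contributions (6, 0, 0, 0, 0), S = 6.
u_5 = (18 − 0) + 0.75·6 = 22.5.

22.5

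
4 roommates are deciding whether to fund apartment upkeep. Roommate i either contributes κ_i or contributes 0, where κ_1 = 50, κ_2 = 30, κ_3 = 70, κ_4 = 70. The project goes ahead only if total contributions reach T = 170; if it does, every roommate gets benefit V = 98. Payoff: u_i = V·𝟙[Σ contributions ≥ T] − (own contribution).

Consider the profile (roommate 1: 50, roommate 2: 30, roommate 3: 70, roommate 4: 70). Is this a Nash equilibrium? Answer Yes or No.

Total = 220 ≥ 170: provided.
Roommate 1 (pledges 50, payoff 48): dropping to 0 → total 170, payoff 98. Profitable deviation.

No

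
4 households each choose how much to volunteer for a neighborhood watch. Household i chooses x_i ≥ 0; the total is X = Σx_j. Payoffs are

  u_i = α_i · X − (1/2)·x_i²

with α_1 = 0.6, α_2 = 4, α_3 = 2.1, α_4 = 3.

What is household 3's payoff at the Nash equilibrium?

18.165

Household i's FOC: ∂u_i/∂x_i = α_i − x_i = 0, so x_i* = α_i.
NE contributions = (0.6, 4, 2.1, 3); X = 9.7.
u_3 = α_3·X − ½·(x_3)² = 2.1·9.7 − ½·2.1² = 18.165.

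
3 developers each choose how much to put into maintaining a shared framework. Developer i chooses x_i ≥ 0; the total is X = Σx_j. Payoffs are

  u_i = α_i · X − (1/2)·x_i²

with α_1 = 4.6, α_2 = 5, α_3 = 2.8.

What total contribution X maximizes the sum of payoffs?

Planner FOC: ∂(Σu_j)/∂x_i = (Σα_j) − x_i = 0, so x_i^SO = Σα_j = 12.4 for every i; X^SO = 37.2.

37.2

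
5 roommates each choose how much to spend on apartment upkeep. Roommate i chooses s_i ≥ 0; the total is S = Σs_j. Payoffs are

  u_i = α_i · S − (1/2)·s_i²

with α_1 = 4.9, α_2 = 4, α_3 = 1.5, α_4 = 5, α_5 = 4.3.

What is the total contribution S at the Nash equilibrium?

19.7

Roommate i's FOC: ∂u_i/∂s_i = α_i − s_i = 0, so s_i* = α_i.
NE contributions = (4.9, 4, 1.5, 5, 4.3); S = 19.7.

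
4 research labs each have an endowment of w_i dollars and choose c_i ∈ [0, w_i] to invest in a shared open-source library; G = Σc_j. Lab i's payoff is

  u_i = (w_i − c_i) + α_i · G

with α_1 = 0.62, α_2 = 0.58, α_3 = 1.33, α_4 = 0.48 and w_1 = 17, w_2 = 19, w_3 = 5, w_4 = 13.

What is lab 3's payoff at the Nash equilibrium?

6.65

∂u_i/∂c_i = α_i − 1, so lab i contributes w_i if α_i > 1, else 0.
α_i > 1 for i ∈ {3}; NE contributions (0, 0, 5, 0), G = 5.
u_3 = (5 − 5) + 1.33·5 = 6.65.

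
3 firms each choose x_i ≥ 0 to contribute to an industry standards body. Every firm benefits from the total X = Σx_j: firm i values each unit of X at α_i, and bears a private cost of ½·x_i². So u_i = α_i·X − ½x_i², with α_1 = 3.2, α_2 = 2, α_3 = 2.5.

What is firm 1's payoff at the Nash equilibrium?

19.52

Firm i's FOC: ∂u_i/∂x_i = α_i − x_i = 0, so x_i* = α_i.
NE contributions = (3.2, 2, 2.5); X = 7.7.
u_1 = α_1·X − ½·(x_1)² = 3.2·7.7 − ½·3.2² = 19.52.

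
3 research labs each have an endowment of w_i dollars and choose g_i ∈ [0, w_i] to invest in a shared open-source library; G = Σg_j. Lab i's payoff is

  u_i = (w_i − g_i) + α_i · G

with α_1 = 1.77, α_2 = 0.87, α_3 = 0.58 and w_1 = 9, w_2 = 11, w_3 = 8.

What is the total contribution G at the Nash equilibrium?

∂u_i/∂g_i = α_i − 1, so lab i contributes w_i if α_i > 1, else 0.
α_i > 1 for i ∈ {1}; NE contributions (9, 0, 0), G = 9.

9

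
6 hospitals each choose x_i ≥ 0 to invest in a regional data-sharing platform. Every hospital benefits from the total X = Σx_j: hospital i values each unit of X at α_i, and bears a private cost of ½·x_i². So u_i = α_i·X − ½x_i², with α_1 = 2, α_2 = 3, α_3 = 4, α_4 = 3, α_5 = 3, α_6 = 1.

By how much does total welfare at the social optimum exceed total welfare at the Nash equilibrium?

536

Hospital i's FOC: ∂u_i/∂x_i = α_i − x_i = 0, so x_i* = α_i.
NE contributions = (2, 3, 4, 3, 3, 1); X = 16.
W^NE = (Σα)·X − ½Σα_i² = 16² − ½·48 = 232.
Planner sets x_i = Σα_j = 16 for every i, so X^SO = 6·16 = 96.
W^SO = (Σα)·X^SO − ½·6·(Σα)² = (6/2)·16² = 768.
Deadweight loss = W^SO − W^NE = 536.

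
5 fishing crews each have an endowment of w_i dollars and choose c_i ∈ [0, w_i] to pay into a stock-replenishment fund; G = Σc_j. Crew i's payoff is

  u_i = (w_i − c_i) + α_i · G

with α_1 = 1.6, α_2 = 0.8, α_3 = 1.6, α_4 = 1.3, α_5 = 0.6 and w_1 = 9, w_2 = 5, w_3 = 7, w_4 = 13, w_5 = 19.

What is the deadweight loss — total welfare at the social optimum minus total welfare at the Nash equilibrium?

∂u_i/∂c_i = α_i − 1, so crew i contributes w_i if α_i > 1, else 0.
α_i > 1 for i ∈ {1, 3, 4}; NE contributions (9, 0, 7, 13, 0), G = 29.
W^NE = Σw_i − G^NE + (Σα_i)·G^NE = 53 + 4.9·29 = 195.1.
Planner: ∂(Σu_j)/∂c_i = Σα_j − 1 = 4.9 > 0, so everyone contributes w_i; G^SO = 53, W^SO = 53 + 4.9·53 = 312.7.
Deadweight loss = 117.6.

117.6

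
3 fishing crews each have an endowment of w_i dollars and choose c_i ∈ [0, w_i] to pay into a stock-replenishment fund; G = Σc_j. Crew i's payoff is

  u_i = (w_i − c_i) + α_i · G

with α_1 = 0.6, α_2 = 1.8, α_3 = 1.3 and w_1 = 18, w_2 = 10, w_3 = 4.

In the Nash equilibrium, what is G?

∂u_i/∂c_i = α_i − 1, so crew i contributes w_i if α_i > 1, else 0.
α_i > 1 for i ∈ {2, 3}; NE contributions (0, 10, 4), G = 14.

14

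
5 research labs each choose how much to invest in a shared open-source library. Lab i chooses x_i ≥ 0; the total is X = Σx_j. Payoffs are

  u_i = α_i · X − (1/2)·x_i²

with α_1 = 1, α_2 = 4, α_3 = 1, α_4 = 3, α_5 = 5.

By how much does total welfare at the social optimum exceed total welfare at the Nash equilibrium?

320

Lab i's FOC: ∂u_i/∂x_i = α_i − x_i = 0, so x_i* = α_i.
NE contributions = (1, 4, 1, 3, 5); X = 14.
W^NE = (Σα)·X − ½Σα_i² = 14² − ½·52 = 170.
Planner sets x_i = Σα_j = 14 for every i, so X^SO = 5·14 = 70.
W^SO = (Σα)·X^SO − ½·5·(Σα)² = (5/2)·14² = 490.
Deadweight loss = W^SO − W^NE = 320.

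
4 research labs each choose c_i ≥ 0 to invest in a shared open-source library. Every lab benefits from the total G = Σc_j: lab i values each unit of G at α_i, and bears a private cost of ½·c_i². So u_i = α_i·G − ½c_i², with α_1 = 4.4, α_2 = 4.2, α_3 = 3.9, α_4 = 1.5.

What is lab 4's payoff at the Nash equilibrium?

Lab i's FOC: ∂u_i/∂c_i = α_i − c_i = 0, so c_i* = α_i.
NE contributions = (4.4, 4.2, 3.9, 1.5); G = 14.
u_4 = α_4·G − ½·(c_4)² = 1.5·14 − ½·1.5² = 19.875.

19.875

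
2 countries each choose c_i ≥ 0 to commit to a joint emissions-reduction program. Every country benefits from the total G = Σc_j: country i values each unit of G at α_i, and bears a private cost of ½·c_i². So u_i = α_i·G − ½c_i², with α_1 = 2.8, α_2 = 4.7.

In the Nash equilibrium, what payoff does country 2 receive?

24.205

Country i's FOC: ∂u_i/∂c_i = α_i − c_i = 0, so c_i* = α_i.
NE contributions = (2.8, 4.7); G = 7.5.
u_2 = α_2·G − ½·(c_2)² = 4.7·7.5 − ½·4.7² = 24.205.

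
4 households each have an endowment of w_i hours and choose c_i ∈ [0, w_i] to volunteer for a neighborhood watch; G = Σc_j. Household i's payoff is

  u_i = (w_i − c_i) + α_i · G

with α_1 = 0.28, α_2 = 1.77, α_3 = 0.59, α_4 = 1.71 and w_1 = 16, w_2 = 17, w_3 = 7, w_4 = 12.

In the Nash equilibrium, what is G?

29

∂u_i/∂c_i = α_i − 1, so household i contributes w_i if α_i > 1, else 0.
α_i > 1 for i ∈ {2, 4}; NE contributions (0, 17, 0, 12), G = 29.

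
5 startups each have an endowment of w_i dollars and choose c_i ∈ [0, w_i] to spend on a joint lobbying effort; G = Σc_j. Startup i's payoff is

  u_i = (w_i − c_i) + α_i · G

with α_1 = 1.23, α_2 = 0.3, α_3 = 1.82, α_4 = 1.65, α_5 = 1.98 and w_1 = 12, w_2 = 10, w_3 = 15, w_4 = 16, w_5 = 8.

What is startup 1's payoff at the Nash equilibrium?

62.73

∂u_i/∂c_i = α_i − 1, so startup i contributes w_i if α_i > 1, else 0.
α_i > 1 for i ∈ {1, 3, 4, 5}; NE contributions (12, 0, 15, 16, 8), G = 51.
u_1 = (12 − 12) + 1.23·51 = 62.73.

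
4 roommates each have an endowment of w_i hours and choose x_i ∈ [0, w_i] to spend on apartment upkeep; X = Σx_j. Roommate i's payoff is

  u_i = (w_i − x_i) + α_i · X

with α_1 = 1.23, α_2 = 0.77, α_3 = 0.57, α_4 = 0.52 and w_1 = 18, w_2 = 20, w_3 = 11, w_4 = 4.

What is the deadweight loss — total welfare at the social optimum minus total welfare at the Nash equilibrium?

73.15

∂u_i/∂x_i = α_i − 1, so roommate i contributes w_i if α_i > 1, else 0.
α_i > 1 for i ∈ {1}; NE contributions (18, 0, 0, 0), X = 18.
W^NE = Σw_i − X^NE + (Σα_i)·X^NE = 53 + 2.09·18 = 90.62.
Planner: ∂(Σu_j)/∂x_i = Σα_j − 1 = 2.09 > 0, so everyone contributes w_i; X^SO = 53, W^SO = 53 + 2.09·53 = 163.77.
Deadweight loss = 73.15.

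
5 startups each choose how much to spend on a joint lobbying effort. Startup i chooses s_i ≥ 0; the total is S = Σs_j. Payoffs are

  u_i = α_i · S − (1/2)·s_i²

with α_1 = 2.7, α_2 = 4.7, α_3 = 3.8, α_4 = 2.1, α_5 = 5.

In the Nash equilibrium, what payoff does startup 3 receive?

62.32

Startup i's FOC: ∂u_i/∂s_i = α_i − s_i = 0, so s_i* = α_i.
NE contributions = (2.7, 4.7, 3.8, 2.1, 5); S = 18.3.
u_3 = α_3·S − ½·(s_3)² = 3.8·18.3 − ½·3.8² = 62.32.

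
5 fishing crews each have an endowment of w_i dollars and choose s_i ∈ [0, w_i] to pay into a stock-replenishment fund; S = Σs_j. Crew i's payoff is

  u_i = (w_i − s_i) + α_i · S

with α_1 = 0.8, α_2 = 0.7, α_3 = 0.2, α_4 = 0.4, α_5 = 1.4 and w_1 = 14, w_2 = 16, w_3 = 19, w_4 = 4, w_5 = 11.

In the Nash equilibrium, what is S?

11

∂u_i/∂s_i = α_i − 1, so crew i contributes w_i if α_i > 1, else 0.
α_i > 1 for i ∈ {5}; NE contributions (0, 0, 0, 0, 11), S = 11.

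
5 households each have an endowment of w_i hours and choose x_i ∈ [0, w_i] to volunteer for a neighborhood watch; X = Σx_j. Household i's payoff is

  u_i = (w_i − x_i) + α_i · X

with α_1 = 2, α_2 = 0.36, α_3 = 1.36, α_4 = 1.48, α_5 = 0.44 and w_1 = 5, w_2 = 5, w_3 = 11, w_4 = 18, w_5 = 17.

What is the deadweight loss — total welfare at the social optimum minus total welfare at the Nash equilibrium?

102.08

∂u_i/∂x_i = α_i − 1, so household i contributes w_i if α_i > 1, else 0.
α_i > 1 for i ∈ {1, 3, 4}; NE contributions (5, 0, 11, 18, 0), X = 34.
W^NE = Σw_i − X^NE + (Σα_i)·X^NE = 56 + 4.64·34 = 213.76.
Planner: ∂(Σu_j)/∂x_i = Σα_j − 1 = 4.64 > 0, so everyone contributes w_i; X^SO = 56, W^SO = 56 + 4.64·56 = 315.84.
Deadweight loss = 102.08.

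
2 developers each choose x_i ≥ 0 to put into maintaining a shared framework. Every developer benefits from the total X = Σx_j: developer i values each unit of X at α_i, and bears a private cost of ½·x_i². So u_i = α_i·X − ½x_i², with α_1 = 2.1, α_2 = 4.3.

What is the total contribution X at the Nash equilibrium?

Developer i's FOC: ∂u_i/∂x_i = α_i − x_i = 0, so x_i* = α_i.
NE contributions = (2.1, 4.3); X = 6.4.

6.4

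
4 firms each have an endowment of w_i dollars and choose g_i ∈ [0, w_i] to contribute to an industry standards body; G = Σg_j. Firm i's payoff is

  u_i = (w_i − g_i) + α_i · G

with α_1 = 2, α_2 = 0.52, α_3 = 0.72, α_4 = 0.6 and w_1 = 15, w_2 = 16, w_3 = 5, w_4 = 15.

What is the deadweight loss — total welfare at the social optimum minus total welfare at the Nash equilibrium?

102.24

∂u_i/∂g_i = α_i − 1, so firm i contributes w_i if α_i > 1, else 0.
α_i > 1 for i ∈ {1}; NE contributions (15, 0, 0, 0), G = 15.
W^NE = Σw_i − G^NE + (Σα_i)·G^NE = 51 + 2.84·15 = 93.6.
Planner: ∂(Σu_j)/∂g_i = Σα_j − 1 = 2.84 > 0, so everyone contributes w_i; G^SO = 51, W^SO = 51 + 2.84·51 = 195.84.
Deadweight loss = 102.24.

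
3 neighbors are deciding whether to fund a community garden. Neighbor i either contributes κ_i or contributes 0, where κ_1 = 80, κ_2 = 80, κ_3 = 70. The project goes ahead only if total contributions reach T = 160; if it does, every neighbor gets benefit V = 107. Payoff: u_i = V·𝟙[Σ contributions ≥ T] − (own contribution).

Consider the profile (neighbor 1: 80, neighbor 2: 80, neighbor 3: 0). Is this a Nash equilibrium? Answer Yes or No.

Yes

Total = 160 ≥ 160: provided.
Neighbor 1 (pledges 80, payoff 27): dropping to 0 → total 80, payoff 0. No gain.
Neighbor 2 (pledges 80, payoff 27): dropping to 0 → total 80, payoff 0. No gain.
Neighbor 3 (pledges 0, payoff 107): pledging 70 → total 230, payoff 37. No gain.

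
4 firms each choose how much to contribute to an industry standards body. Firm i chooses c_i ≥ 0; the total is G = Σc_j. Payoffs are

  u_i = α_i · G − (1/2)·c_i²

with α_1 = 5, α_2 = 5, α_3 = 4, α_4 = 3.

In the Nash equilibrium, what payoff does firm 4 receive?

46.5

Firm i's FOC: ∂u_i/∂c_i = α_i − c_i = 0, so c_i* = α_i.
NE contributions = (5, 5, 4, 3); G = 17.
u_4 = α_4·G − ½·(c_4)² = 3·17 − ½·3² = 46.5.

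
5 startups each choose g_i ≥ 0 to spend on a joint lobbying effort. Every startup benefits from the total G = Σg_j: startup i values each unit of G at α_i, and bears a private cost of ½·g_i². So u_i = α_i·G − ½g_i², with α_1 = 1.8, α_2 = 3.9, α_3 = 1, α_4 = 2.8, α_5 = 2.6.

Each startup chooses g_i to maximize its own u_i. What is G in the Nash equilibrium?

12.1

Startup i's FOC: ∂u_i/∂g_i = α_i − g_i = 0, so g_i* = α_i.
NE contributions = (1.8, 3.9, 1, 2.8, 2.6); G = 12.1.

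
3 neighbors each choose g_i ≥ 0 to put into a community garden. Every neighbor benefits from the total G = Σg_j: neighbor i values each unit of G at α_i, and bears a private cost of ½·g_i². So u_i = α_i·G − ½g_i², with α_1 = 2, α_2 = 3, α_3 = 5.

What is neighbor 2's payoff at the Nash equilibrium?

25.5

Neighbor i's FOC: ∂u_i/∂g_i = α_i − g_i = 0, so g_i* = α_i.
NE contributions = (2, 3, 5); G = 10.
u_2 = α_2·G − ½·(g_2)² = 3·10 − ½·3² = 25.5.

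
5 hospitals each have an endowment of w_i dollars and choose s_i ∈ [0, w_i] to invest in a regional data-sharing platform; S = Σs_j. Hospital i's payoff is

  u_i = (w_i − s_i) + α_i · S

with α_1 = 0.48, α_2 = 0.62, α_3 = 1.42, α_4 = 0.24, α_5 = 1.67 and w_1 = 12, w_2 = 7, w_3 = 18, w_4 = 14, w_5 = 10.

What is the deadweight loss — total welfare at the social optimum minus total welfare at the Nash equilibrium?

∂u_i/∂s_i = α_i − 1, so hospital i contributes w_i if α_i > 1, else 0.
α_i > 1 for i ∈ {3, 5}; NE contributions (0, 0, 18, 0, 10), S = 28.
W^NE = Σw_i − S^NE + (Σα_i)·S^NE = 61 + 3.43·28 = 157.04.
Planner: ∂(Σu_j)/∂s_i = Σα_j − 1 = 3.43 > 0, so everyone contributes w_i; S^SO = 61, W^SO = 61 + 3.43·61 = 270.23.
Deadweight loss = 113.19.

113.19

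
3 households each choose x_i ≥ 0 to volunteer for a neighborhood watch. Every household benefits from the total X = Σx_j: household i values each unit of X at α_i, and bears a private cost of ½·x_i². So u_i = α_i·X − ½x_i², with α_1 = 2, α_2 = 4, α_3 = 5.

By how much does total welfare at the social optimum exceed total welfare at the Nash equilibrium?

83

Household i's FOC: ∂u_i/∂x_i = α_i − x_i = 0, so x_i* = α_i.
NE contributions = (2, 4, 5); X = 11.
W^NE = (Σα)·X − ½Σα_i² = 11² − ½·45 = 98.5.
Planner sets x_i = Σα_j = 11 for every i, so X^SO = 3·11 = 33.
W^SO = (Σα)·X^SO − ½·3·(Σα)² = (3/2)·11² = 181.5.
Deadweight loss = W^SO − W^NE = 83.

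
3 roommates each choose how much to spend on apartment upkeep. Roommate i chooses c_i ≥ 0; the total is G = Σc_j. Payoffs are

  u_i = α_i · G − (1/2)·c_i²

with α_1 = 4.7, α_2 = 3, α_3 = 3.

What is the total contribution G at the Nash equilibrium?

10.7

Roommate i's FOC: ∂u_i/∂c_i = α_i − c_i = 0, so c_i* = α_i.
NE contributions = (4.7, 3, 3); G = 10.7.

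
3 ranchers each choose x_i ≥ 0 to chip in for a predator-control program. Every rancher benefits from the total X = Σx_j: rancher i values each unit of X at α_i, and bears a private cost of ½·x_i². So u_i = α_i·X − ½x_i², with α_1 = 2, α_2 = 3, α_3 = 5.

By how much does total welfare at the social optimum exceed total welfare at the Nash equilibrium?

69

Rancher i's FOC: ∂u_i/∂x_i = α_i − x_i = 0, so x_i* = α_i.
NE contributions = (2, 3, 5); X = 10.
W^NE = (Σα)·X − ½Σα_i² = 10² − ½·38 = 81.
Planner sets x_i = Σα_j = 10 for every i, so X^SO = 3·10 = 30.
W^SO = (Σα)·X^SO − ½·3·(Σα)² = (3/2)·10² = 150.
Deadweight loss = W^SO − W^NE = 69.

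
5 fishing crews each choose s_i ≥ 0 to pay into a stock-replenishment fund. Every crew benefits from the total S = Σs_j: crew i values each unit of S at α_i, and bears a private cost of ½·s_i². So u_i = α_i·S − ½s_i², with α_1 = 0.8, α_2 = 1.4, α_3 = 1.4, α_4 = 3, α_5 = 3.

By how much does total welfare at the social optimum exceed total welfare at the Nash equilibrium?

Crew i's FOC: ∂u_i/∂s_i = α_i − s_i = 0, so s_i* = α_i.
NE contributions = (0.8, 1.4, 1.4, 3, 3); S = 9.6.
W^NE = (Σα)·S − ½Σα_i² = 9.6² − ½·22.56 = 80.88.
Planner sets s_i = Σα_j = 9.6 for every i, so S^SO = 5·9.6 = 48.
W^SO = (Σα)·S^SO − ½·5·(Σα)² = (5/2)·9.6² = 230.4.
Deadweight loss = W^SO − W^NE = 149.52.

149.52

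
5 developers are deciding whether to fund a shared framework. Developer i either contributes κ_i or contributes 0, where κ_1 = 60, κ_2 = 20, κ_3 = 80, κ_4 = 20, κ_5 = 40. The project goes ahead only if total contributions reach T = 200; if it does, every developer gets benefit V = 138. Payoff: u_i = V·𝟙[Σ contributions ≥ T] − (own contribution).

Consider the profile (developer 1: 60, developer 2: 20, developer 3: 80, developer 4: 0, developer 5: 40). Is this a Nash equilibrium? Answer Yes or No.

Total = 200 ≥ 200: provided.
Developer 1 (pledges 60, payoff 78): dropping to 0 → total 140, payoff 0. No gain.
Developer 2 (pledges 20, payoff 118): dropping to 0 → total 180, payoff 0. No gain.
Developer 3 (pledges 80, payoff 58): dropping to 0 → total 120, payoff 0. No gain.
Developer 4 (pledges 0, payoff 138): pledging 20 → total 220, payoff 118. No gain.
Developer 5 (pledges 40, payoff 98): dropping to 0 → total 160, payoff 0. No gain.

Yes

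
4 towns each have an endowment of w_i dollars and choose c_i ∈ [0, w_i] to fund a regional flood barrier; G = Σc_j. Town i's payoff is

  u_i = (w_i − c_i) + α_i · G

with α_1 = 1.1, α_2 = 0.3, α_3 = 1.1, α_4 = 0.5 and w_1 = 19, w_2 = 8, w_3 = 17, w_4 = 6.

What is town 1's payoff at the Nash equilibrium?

39.6

∂u_i/∂c_i = α_i − 1, so town i contributes w_i if α_i > 1, else 0.
α_i > 1 for i ∈ {1, 3}; NE contributions (19, 0, 17, 0), G = 36.
u_1 = (19 − 19) + 1.1·36 = 39.6.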